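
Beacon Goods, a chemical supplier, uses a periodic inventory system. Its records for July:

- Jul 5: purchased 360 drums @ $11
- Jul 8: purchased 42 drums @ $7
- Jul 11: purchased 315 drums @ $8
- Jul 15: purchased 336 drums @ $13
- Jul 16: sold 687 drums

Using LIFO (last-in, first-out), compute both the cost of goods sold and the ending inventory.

COGS = $7,140; ending inventory = $4,002

Jul 16, 687 sold [LIFO — newest first]: 336 @ $13 + 315 @ $8 + 36 @ $7 = $7,140
Ending inventory: 360 @ $11 + 6 @ $7 = $4,002
Check: goods available $11,142 = COGS $7,140 + ending $4,002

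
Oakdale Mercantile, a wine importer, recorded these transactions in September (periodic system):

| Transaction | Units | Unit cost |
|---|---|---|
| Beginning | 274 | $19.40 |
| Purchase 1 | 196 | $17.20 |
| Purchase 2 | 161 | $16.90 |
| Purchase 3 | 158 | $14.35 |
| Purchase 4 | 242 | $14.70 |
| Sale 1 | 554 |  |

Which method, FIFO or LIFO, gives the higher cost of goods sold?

FIFO

FIFO COGS: 274 @ $19.40 + 196 @ $17.20 + 84 @ $16.90 = $10,106.40
LIFO COGS: 242 @ $14.70 + 158 @ $14.35 + 154 @ $16.90 = $8,427.30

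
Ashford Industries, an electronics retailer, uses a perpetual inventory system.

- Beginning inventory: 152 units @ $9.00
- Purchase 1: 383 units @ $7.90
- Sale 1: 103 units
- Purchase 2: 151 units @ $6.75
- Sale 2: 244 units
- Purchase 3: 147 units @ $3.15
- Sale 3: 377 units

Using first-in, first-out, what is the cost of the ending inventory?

Sale 1 (103) [FIFO — oldest first]: 103 @ $9.00 = $927.00
Sale 2 (244) [FIFO — oldest first]: 49 @ $9.00 + 195 @ $7.90 = $1,981.50
Sale 3 (377) [FIFO — oldest first]: 188 @ $7.90 + 151 @ $6.75 + 38 @ $3.15 = $2,624.15
Total COGS = $927.00 + $1,981.50 + $2,624.15 = $5,532.65
Ending inventory: 109 @ $3.15 = $343.35
Check: goods available $5,876.00 = COGS $5,532.65 + ending $343.35

Ending inventory = $343.35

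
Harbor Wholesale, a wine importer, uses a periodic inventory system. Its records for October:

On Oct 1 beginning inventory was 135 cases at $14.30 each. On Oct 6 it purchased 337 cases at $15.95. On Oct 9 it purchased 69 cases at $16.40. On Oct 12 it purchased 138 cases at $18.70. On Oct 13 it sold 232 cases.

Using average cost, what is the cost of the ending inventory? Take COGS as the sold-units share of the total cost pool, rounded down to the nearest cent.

Oct 13, sell 232: 232/679 × $11,017.85 → $3,764.56
Ending inventory (cost pool remaining) = $7,253.29

Ending inventory = $7,253.29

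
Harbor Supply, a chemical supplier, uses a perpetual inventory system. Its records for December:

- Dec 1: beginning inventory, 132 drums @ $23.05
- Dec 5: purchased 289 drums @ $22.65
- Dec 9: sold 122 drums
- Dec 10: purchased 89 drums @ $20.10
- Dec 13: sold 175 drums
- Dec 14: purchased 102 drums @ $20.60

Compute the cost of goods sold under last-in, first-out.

COGS = $6,500.10

Dec 9, 122 sold [LIFO — newest first]: 122 @ $22.65 = $2,763.30
Dec 13, 175 sold [LIFO — newest first]: 89 @ $20.10 + 86 @ $22.65 = $3,736.80
Total COGS = $2,763.30 + $3,736.80 = $6,500.10
Ending inventory: 132 @ $23.05 + 81 @ $22.65 + 102 @ $20.60 = $6,978.45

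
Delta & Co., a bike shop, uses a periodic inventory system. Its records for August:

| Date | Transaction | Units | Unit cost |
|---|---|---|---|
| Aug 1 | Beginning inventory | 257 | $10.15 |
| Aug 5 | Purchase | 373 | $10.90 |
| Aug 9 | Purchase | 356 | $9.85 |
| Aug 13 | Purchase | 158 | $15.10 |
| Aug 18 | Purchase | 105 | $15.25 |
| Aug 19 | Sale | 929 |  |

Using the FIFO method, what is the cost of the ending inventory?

Aug 19, 929 sold [FIFO — oldest first]: 257 @ $10.15 + 373 @ $10.90 + 299 @ $9.85 = $9,619.40
Ending inventory: 57 @ $9.85 + 158 @ $15.10 + 105 @ $15.25 = $4,548.50
Check: goods available $14,167.90 = COGS $9,619.40 + ending $4,548.50

Ending inventory = $4,548.50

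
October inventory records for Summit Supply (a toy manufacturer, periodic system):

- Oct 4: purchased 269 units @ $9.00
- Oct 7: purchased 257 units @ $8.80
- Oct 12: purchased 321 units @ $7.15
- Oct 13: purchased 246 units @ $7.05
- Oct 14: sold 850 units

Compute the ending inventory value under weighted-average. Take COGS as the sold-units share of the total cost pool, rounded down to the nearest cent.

Ending inventory = $1,936.90

Oct 14, sell 850: 850/1093 × $8,712.05 → $6,775.15
Ending inventory (cost pool remaining) = $1,936.90
Check: goods available $8,712.05 = COGS $6,775.15 + ending $1,936.90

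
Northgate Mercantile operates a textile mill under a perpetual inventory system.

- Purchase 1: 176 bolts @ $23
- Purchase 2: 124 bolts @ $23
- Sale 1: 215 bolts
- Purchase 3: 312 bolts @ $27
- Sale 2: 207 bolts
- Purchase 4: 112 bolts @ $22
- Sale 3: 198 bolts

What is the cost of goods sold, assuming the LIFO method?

COGS = $15,320

Sale 1 (215) [LIFO — newest first]: 124 @ $23 + 91 @ $23 = $4,945
Sale 2 (207) [LIFO — newest first]: 207 @ $27 = $5,589
Sale 3 (198) [LIFO — newest first]: 112 @ $22 + 86 @ $27 = $4,786
Total COGS = $4,945 + $5,589 + $4,786 = $15,320
Ending inventory: 85 @ $23 + 19 @ $27 = $2,468
Check: goods available $17,788 = COGS $15,320 + ending $2,468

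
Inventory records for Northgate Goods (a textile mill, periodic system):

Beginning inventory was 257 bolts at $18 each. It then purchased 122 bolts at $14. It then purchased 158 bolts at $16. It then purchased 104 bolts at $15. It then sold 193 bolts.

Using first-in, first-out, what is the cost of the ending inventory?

Ending inventory = $6,948

Sale 1 (193) [FIFO — oldest first]: 193 @ $18 = $3,474
Ending inventory: 64 @ $18 + 122 @ $14 + 158 @ $16 + 104 @ $15 = $6,948
Check: goods available $10,422 = COGS $3,474 + ending $6,948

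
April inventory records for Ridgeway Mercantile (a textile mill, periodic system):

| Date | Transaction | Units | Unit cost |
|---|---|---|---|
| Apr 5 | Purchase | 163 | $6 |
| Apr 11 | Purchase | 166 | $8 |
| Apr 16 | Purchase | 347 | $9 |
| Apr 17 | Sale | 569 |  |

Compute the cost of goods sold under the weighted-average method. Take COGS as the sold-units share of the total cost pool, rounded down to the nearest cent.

COGS = $4,569.67

Apr 17, sell 569: 569/676 × $5,429.00 → $4,569.67
Ending inventory (cost pool remaining) = $859.33
Check: goods available $5,429.00 = COGS $4,569.67 + ending $859.33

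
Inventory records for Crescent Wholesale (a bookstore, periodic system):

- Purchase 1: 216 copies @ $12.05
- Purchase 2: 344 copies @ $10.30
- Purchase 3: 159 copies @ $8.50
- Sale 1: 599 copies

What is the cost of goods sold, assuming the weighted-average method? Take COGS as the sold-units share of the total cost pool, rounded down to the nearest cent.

Sale 1, sell 599: 599/719 × $7,497.50 → $6,246.17
Ending inventory (cost pool remaining) = $1,251.33
Check: goods available $7,497.50 = COGS $6,246.17 + ending $1,251.33

COGS = $6,246.17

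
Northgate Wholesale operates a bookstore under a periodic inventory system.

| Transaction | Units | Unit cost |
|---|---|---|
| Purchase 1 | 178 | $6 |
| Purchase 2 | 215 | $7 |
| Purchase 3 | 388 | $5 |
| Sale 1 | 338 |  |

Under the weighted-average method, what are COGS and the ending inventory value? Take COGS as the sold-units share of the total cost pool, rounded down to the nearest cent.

Sale 1, sell 338: 338/781 × $4,513.00 → $1,953.12
Ending inventory (cost pool remaining) = $2,559.88
Check: goods available $4,513.00 = COGS $1,953.12 + ending $2,559.88

COGS = $1,953.12; ending inventory = $2,559.88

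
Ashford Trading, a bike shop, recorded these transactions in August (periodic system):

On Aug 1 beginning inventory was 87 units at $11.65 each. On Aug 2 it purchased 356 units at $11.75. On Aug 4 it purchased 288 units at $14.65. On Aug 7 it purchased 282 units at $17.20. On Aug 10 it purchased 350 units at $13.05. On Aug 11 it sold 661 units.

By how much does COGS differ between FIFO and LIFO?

FIFO COGS: 87 @ $11.65 + 356 @ $11.75 + 218 @ $14.65 = $8,390.25
LIFO COGS: 350 @ $13.05 + 282 @ $17.20 + 29 @ $14.65 = $9,842.75
Difference = |$8,390.25 − $9,842.75| = $1,452.50

$1,452.50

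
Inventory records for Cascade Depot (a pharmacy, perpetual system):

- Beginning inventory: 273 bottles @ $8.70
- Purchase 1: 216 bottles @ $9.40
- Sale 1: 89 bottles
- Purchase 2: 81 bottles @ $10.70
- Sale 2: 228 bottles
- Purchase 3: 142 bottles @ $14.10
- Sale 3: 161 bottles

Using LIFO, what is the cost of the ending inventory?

Ending inventory = $2,035.80

Sale 1 (89) [LIFO — newest first]: 89 @ $9.40 = $836.60
Sale 2 (228) [LIFO — newest first]: 81 @ $10.70 + 127 @ $9.40 + 20 @ $8.70 = $2,234.50
Sale 3 (161) [LIFO — newest first]: 142 @ $14.10 + 19 @ $8.70 = $2,167.50
Total COGS = $836.60 + $2,234.50 + $2,167.50 = $5,238.60
Ending inventory: 234 @ $8.70 = $2,035.80
Check: goods available $7,274.40 = COGS $5,238.60 + ending $2,035.80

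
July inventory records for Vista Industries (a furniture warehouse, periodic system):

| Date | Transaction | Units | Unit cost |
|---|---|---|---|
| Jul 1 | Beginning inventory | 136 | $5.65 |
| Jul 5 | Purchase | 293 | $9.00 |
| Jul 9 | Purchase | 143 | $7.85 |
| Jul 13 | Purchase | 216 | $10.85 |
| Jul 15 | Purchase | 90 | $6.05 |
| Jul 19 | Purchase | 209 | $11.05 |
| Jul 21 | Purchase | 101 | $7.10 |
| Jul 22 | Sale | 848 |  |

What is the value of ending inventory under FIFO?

Ending inventory = $3,208.05

Jul 22, 848 sold [FIFO — oldest first]: 136 @ $5.65 + 293 @ $9.00 + 143 @ $7.85 + 216 @ $10.85 + 60 @ $6.05 = $7,234.55
Ending inventory: 30 @ $6.05 + 209 @ $11.05 + 101 @ $7.10 = $3,208.05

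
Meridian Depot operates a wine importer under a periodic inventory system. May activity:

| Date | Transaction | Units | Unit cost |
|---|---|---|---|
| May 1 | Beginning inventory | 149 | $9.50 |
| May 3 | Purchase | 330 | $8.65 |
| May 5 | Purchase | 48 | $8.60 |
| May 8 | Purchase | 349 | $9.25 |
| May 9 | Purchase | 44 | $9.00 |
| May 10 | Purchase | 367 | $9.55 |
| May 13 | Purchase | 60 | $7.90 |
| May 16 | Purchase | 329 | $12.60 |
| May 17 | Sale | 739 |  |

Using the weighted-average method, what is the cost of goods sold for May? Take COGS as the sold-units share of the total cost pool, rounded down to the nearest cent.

May 17, sell 739: 739/1676 × $16,431.30 → $7,245.06
Ending inventory (cost pool remaining) = $9,186.24

COGS = $7,245.06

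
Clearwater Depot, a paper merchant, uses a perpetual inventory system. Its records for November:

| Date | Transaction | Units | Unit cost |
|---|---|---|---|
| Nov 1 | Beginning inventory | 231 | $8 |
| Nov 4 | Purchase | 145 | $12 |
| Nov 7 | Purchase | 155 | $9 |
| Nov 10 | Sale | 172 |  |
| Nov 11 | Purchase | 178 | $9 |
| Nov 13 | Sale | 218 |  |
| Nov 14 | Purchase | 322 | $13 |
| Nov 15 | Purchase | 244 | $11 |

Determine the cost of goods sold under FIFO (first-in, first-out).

COGS = $3,714

Nov 10, 172 sold [FIFO — oldest first]: 172 @ $8 = $1,376
Nov 13, 218 sold [FIFO — oldest first]: 59 @ $8 + 145 @ $12 + 14 @ $9 = $2,338
Total COGS = $1,376 + $2,338 = $3,714
Ending inventory: 141 @ $9 + 178 @ $9 + 322 @ $13 + 244 @ $11 = $9,741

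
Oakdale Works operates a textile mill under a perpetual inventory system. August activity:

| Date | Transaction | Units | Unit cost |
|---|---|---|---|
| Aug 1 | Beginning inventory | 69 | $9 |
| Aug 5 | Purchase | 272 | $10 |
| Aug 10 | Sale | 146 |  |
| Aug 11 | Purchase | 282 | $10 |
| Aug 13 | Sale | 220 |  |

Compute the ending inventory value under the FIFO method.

Ending inventory = $2,570

Aug 10, 146 sold [FIFO — oldest first]: 69 @ $9 + 77 @ $10 = $1,391
Aug 13, 220 sold [FIFO — oldest first]: 195 @ $10 + 25 @ $10 = $2,200
Total COGS = $1,391 + $2,200 = $3,591
Ending inventory: 257 @ $10 = $2,570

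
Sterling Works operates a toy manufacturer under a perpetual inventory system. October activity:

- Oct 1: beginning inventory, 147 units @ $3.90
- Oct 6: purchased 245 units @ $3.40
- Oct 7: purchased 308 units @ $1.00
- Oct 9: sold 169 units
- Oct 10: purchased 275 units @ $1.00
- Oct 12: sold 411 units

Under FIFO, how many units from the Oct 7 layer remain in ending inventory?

120

Oct 9, 169 sold [FIFO — oldest first]: 147 @ $3.90 + 22 @ $3.40 = $648.10
Oct 12, 411 sold [FIFO — oldest first]: 223 @ $3.40 + 188 @ $1.00 = $946.20
Total COGS = $648.10 + $946.20 = $1,594.30
Ending inventory: 120 @ $1.00 + 275 @ $1.00 = $395.00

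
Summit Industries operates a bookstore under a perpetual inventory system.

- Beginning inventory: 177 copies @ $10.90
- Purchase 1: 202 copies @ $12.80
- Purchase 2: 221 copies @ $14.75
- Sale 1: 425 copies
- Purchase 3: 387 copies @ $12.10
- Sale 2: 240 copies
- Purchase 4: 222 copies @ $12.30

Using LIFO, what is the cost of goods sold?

COGS = $8,771.15

Sale 1 (425) [LIFO — newest first]: 221 @ $14.75 + 202 @ $12.80 + 2 @ $10.90 = $5,867.15
Sale 2 (240) [LIFO — newest first]: 240 @ $12.10 = $2,904.00
Total COGS = $5,867.15 + $2,904.00 = $8,771.15
Ending inventory: 175 @ $10.90 + 147 @ $12.10 + 222 @ $12.30 = $6,416.80
Check: goods available $15,187.95 = COGS $8,771.15 + ending $6,416.80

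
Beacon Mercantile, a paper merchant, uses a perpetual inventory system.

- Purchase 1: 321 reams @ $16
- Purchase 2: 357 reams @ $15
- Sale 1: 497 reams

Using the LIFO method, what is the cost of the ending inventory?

Sale 1 (497) [LIFO — newest first]: 357 @ $15 + 140 @ $16 = $7,595
Ending inventory: 181 @ $16 = $2,896

Ending inventory = $2,896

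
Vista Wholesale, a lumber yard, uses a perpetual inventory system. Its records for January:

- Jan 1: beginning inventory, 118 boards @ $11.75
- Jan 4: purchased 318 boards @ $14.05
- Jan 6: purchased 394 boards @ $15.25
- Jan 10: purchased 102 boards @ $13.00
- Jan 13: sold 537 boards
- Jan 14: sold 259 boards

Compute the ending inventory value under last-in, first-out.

Jan 13, 537 sold [LIFO — newest first]: 102 @ $13.00 + 394 @ $15.25 + 41 @ $14.05 = $7,910.55
Jan 14, 259 sold [LIFO — newest first]: 259 @ $14.05 = $3,638.95
Total COGS = $7,910.55 + $3,638.95 = $11,549.50
Ending inventory: 118 @ $11.75 + 18 @ $14.05 = $1,639.40

Ending inventory = $1,639.40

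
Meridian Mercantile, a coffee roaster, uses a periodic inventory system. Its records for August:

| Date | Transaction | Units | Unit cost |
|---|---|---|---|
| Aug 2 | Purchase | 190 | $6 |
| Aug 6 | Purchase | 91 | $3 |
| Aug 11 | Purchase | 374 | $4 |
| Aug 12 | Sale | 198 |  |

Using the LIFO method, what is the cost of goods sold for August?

COGS = $792

Aug 12, 198 sold [LIFO — newest first]: 198 @ $4 = $792
Ending inventory: 190 @ $6 + 91 @ $3 + 176 @ $4 = $2,117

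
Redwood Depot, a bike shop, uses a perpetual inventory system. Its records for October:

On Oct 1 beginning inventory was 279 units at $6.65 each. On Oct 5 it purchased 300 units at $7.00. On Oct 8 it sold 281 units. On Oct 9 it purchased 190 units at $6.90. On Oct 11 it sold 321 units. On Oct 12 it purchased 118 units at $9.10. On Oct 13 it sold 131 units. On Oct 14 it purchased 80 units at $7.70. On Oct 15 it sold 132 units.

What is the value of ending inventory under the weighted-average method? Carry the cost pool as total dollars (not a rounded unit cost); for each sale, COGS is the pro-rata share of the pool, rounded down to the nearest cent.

Ending inventory = $791.20

After Oct 1: 279 on hand, pool $1,855.35 (≈ $6.6500 each)
After Oct 5: 579 on hand, pool $3,955.35 (≈ $6.8313 each)
Oct 8, sell 281: 281/579 × $3,955.35 → $1,919.60
After Oct 9: 488 on hand, pool $3,346.75 (≈ $6.8581 each)
Oct 11, sell 321: 321/488 × $3,346.75 → $2,201.44
After Oct 12: 285 on hand, pool $2,219.11 (≈ $7.7864 each)
Oct 13, sell 131: 131/285 × $2,219.11 → $1,020.01
After Oct 14: 234 on hand, pool $1,815.10 (≈ $7.7568 each)
Oct 15, sell 132: 132/234 × $1,815.10 → $1,023.90
Total COGS = $1,919.60 + $2,201.44 + $1,020.01 + $1,023.90 = $6,164.95
Ending inventory (cost pool remaining) = $791.20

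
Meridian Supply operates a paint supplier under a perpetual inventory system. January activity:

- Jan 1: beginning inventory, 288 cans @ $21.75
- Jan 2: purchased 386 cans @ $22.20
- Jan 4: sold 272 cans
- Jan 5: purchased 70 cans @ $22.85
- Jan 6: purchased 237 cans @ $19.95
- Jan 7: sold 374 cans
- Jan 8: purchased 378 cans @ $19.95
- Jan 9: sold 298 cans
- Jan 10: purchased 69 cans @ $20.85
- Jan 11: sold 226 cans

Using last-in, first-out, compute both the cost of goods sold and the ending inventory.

Jan 4, 272 sold [LIFO — newest first]: 272 @ $22.20 = $6,038.40
Jan 7, 374 sold [LIFO — newest first]: 237 @ $19.95 + 70 @ $22.85 + 67 @ $22.20 = $7,815.05
Jan 9, 298 sold [LIFO — newest first]: 298 @ $19.95 = $5,945.10
Jan 11, 226 sold [LIFO — newest first]: 69 @ $20.85 + 80 @ $19.95 + 47 @ $22.20 + 30 @ $21.75 = $4,730.55
Total COGS = $6,038.40 + $7,815.05 + $5,945.10 + $4,730.55 = $24,529.10
Ending inventory: 258 @ $21.75 = $5,611.50

COGS = $24,529.10; ending inventory = $5,611.50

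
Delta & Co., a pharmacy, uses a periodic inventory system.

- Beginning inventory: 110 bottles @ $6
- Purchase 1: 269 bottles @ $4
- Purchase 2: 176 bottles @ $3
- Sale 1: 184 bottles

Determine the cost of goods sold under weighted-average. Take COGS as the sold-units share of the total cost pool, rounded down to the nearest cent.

COGS = $750.58

Sale 1, sell 184: 184/555 × $2,264.00 → $750.58
Ending inventory (cost pool remaining) = $1,513.42
Check: goods available $2,264.00 = COGS $750.58 + ending $1,513.42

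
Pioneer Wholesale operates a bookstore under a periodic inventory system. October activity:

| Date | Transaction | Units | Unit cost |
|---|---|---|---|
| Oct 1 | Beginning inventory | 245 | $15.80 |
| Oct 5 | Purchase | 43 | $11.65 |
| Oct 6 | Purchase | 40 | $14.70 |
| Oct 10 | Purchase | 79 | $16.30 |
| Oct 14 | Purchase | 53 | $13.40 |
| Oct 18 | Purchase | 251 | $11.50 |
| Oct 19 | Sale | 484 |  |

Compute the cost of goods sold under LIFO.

Oct 19, 484 sold [LIFO — newest first]: 251 @ $11.50 + 53 @ $13.40 + 79 @ $16.30 + 40 @ $14.70 + 43 @ $11.65 + 18 @ $15.80 = $6,257.75
Ending inventory: 227 @ $15.80 = $3,586.60

COGS = $6,257.75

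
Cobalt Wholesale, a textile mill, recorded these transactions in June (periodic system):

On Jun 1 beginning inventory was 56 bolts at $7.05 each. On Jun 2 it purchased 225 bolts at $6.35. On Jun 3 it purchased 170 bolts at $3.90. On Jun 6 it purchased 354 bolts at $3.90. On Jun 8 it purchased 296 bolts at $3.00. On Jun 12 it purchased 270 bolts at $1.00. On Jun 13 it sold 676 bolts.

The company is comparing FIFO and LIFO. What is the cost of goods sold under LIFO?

FIFO COGS: 56 @ $7.05 + 225 @ $6.35 + 170 @ $3.90 + 225 @ $3.90 = $3,364.05
LIFO COGS: 270 @ $1.00 + 296 @ $3.00 + 110 @ $3.90 = $1,587.00

COGS = $1,587.00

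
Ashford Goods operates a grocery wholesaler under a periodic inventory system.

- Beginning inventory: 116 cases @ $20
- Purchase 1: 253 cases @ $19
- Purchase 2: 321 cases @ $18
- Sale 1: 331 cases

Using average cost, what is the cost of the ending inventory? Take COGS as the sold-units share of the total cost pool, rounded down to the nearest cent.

Ending inventory = $6,714.35

Sale 1, sell 331: 331/690 × $12,905.00 → $6,190.65
Ending inventory (cost pool remaining) = $6,714.35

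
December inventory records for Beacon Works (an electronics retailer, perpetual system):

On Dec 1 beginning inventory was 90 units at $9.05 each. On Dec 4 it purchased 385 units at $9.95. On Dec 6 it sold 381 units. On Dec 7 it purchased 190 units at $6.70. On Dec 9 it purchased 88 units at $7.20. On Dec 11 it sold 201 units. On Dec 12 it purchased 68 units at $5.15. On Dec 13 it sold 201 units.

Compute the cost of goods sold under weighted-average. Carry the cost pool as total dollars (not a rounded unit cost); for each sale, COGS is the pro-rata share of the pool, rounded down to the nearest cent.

COGS = $6,639.83

After Dec 1: 90 on hand, pool $814.50 (≈ $9.0500 each)
After Dec 4: 475 on hand, pool $4,645.25 (≈ $9.7795 each)
Dec 6, sell 381: 381/475 × $4,645.25 → $3,725.97
After Dec 7: 284 on hand, pool $2,192.28 (≈ $7.7193 each)
After Dec 9: 372 on hand, pool $2,825.88 (≈ $7.5965 each)
Dec 11, sell 201: 201/372 × $2,825.88 → $1,526.88
After Dec 12: 239 on hand, pool $1,649.20 (≈ $6.9004 each)
Dec 13, sell 201: 201/239 × $1,649.20 → $1,386.98
Total COGS = $3,725.97 + $1,526.88 + $1,386.98 = $6,639.83
Ending inventory (cost pool remaining) = $262.22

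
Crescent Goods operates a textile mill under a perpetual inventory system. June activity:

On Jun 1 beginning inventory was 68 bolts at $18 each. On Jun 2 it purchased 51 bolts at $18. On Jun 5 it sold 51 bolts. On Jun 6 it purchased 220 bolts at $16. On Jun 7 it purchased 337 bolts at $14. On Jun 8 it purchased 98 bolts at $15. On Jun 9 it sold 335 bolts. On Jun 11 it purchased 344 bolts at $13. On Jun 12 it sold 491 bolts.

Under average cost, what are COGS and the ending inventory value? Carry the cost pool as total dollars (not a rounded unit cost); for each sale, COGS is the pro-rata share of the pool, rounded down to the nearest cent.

After Jun 1: 68 on hand, pool $1,224.00 (≈ $18.0000 each)
After Jun 2: 119 on hand, pool $2,142.00 (≈ $18.0000 each)
Jun 5, sell 51: 51/119 × $2,142.00 → $918.00
After Jun 6: 288 on hand, pool $4,744.00 (≈ $16.4722 each)
After Jun 7: 625 on hand, pool $9,462.00 (≈ $15.1392 each)
After Jun 8: 723 on hand, pool $10,932.00 (≈ $15.1203 each)
Jun 9, sell 335: 335/723 × $10,932.00 → $5,065.31
After Jun 11: 732 on hand, pool $10,338.69 (≈ $14.1239 each)
Jun 12, sell 491: 491/732 × $10,338.69 → $6,934.83
Total COGS = $918.00 + $5,065.31 + $6,934.83 = $12,918.14
Ending inventory (cost pool remaining) = $3,403.86

COGS = $12,918.14; ending inventory = $3,403.86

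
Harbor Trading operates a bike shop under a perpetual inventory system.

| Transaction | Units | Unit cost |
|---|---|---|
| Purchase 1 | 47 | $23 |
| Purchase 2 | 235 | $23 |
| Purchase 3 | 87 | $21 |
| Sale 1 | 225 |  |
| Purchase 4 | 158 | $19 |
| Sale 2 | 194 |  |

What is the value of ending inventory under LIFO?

Ending inventory = $2,484

Sale 1 (225) [LIFO — newest first]: 87 @ $21 + 138 @ $23 = $5,001
Sale 2 (194) [LIFO — newest first]: 158 @ $19 + 36 @ $23 = $3,830
Total COGS = $5,001 + $3,830 = $8,831
Ending inventory: 47 @ $23 + 61 @ $23 = $2,484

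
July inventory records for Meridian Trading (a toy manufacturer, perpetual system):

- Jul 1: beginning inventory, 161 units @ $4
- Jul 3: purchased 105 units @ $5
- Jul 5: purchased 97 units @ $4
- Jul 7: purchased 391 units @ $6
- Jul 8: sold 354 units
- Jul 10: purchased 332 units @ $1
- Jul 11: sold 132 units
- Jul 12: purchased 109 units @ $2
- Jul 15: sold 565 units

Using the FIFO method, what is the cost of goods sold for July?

COGS = $4,200

Jul 8, 354 sold [FIFO — oldest first]: 161 @ $4 + 105 @ $5 + 88 @ $4 = $1,521
Jul 11, 132 sold [FIFO — oldest first]: 9 @ $4 + 123 @ $6 = $774
Jul 15, 565 sold [FIFO — oldest first]: 268 @ $6 + 297 @ $1 = $1,905
Total COGS = $1,521 + $774 + $1,905 = $4,200
Ending inventory: 35 @ $1 + 109 @ $2 = $253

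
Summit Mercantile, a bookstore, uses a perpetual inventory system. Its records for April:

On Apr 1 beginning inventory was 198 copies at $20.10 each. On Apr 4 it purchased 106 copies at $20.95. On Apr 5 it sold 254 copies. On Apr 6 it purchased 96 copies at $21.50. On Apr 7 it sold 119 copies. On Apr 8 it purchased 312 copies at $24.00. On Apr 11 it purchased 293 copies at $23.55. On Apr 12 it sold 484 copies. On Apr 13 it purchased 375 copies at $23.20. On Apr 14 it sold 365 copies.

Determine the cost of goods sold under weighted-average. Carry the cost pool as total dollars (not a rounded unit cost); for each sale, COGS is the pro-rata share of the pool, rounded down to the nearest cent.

After Apr 1: 198 on hand, pool $3,979.80 (≈ $20.1000 each)
After Apr 4: 304 on hand, pool $6,200.50 (≈ $20.3964 each)
Apr 5, sell 254: 254/304 × $6,200.50 → $5,180.68
After Apr 6: 146 on hand, pool $3,083.82 (≈ $21.1221 each)
Apr 7, sell 119: 119/146 × $3,083.82 → $2,513.52
After Apr 8: 339 on hand, pool $8,058.30 (≈ $23.7708 each)
After Apr 11: 632 on hand, pool $14,958.45 (≈ $23.6684 each)
Apr 12, sell 484: 484/632 × $14,958.45 → $11,455.52
After Apr 13: 523 on hand, pool $12,202.93 (≈ $23.3326 each)
Apr 14, sell 365: 365/523 × $12,202.93 → $8,516.38
Total COGS = $5,180.68 + $2,513.52 + $11,455.52 + $8,516.38 = $27,666.10
Ending inventory (cost pool remaining) = $3,686.55

COGS = $27,666.10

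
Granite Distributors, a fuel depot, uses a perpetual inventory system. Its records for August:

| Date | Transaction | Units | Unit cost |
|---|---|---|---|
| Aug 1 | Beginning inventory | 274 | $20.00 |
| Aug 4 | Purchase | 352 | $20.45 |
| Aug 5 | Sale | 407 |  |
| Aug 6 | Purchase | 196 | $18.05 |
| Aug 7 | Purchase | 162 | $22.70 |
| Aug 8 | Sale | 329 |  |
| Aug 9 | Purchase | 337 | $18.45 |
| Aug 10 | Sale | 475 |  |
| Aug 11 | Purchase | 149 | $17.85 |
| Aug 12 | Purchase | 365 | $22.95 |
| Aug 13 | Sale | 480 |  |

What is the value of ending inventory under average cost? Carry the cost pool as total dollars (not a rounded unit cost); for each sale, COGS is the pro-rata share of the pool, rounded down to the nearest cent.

After Aug 1: 274 on hand, pool $5,480.00 (≈ $20.0000 each)
After Aug 4: 626 on hand, pool $12,678.40 (≈ $20.2530 each)
Aug 5, sell 407: 407/626 × $12,678.40 → $8,242.98
After Aug 6: 415 on hand, pool $7,973.22 (≈ $19.2126 each)
After Aug 7: 577 on hand, pool $11,650.62 (≈ $20.1917 each)
Aug 8, sell 329: 329/577 × $11,650.62 → $6,643.07
After Aug 9: 585 on hand, pool $11,225.20 (≈ $19.1884 each)
Aug 10, sell 475: 475/585 × $11,225.20 → $9,114.47
After Aug 11: 259 on hand, pool $4,770.38 (≈ $18.4185 each)
After Aug 12: 624 on hand, pool $13,147.13 (≈ $21.0691 each)
Aug 13, sell 480: 480/624 × $13,147.13 → $10,113.17
Total COGS = $8,242.98 + $6,643.07 + $9,114.47 + $10,113.17 = $34,113.69
Ending inventory (cost pool remaining) = $3,033.96
Check: goods available $37,147.65 = COGS $34,113.69 + ending $3,033.96

Ending inventory = $3,033.96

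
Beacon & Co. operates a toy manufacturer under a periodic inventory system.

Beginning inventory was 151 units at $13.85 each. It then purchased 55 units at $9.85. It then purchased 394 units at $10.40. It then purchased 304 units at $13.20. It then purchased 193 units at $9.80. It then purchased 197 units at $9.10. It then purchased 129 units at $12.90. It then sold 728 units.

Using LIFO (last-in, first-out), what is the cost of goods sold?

Sale 1 (728) [LIFO — newest first]: 129 @ $12.90 + 197 @ $9.10 + 193 @ $9.80 + 209 @ $13.20 = $8,107.00
Ending inventory: 151 @ $13.85 + 55 @ $9.85 + 394 @ $10.40 + 95 @ $13.20 = $7,984.70
Check: goods available $16,091.70 = COGS $8,107.00 + ending $7,984.70

COGS = $8,107.00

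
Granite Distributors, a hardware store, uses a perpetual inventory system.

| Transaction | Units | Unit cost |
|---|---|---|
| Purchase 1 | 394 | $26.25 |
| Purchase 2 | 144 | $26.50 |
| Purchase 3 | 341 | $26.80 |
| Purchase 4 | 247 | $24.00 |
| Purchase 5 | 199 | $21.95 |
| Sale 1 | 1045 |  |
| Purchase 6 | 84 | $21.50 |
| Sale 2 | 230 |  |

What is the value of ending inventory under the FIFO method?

Ending inventory = $2,903.50

Sale 1 (1045) [FIFO — oldest first]: 394 @ $26.25 + 144 @ $26.50 + 341 @ $26.80 + 166 @ $24.00 = $27,281.30
Sale 2 (230) [FIFO — oldest first]: 81 @ $24.00 + 149 @ $21.95 = $5,214.55
Total COGS = $27,281.30 + $5,214.55 = $32,495.85
Ending inventory: 50 @ $21.95 + 84 @ $21.50 = $2,903.50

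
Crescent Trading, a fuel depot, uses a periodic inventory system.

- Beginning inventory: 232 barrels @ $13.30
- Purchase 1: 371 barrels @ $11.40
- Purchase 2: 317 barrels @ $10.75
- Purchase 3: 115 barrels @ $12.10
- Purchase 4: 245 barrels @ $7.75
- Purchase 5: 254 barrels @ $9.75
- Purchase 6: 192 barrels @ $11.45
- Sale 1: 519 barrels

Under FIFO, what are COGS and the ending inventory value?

COGS = $6,357.40; ending inventory = $12,330.50

Sale 1 (519) [FIFO — oldest first]: 232 @ $13.30 + 287 @ $11.40 = $6,357.40
Ending inventory: 84 @ $11.40 + 317 @ $10.75 + 115 @ $12.10 + 245 @ $7.75 + 254 @ $9.75 + 192 @ $11.45 = $12,330.50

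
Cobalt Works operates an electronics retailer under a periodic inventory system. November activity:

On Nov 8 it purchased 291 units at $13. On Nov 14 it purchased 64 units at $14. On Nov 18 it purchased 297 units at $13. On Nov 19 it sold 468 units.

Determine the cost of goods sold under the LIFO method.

Nov 19, 468 sold [LIFO — newest first]: 297 @ $13 + 64 @ $14 + 107 @ $13 = $6,148
Ending inventory: 184 @ $13 = $2,392

COGS = $6,148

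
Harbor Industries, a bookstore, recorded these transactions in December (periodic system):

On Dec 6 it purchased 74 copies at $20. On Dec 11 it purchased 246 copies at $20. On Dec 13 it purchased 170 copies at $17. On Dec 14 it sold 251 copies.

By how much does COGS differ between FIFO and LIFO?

FIFO COGS: 74 @ $20 + 177 @ $20 = $5,020
LIFO COGS: 170 @ $17 + 81 @ $20 = $4,510
Difference = |$5,020 − $4,510| = $510

$510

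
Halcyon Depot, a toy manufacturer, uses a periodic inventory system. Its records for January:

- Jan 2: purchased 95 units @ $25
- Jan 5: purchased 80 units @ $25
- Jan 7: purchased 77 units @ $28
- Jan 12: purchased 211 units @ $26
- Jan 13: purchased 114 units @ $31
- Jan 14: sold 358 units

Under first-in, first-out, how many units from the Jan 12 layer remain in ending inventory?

Jan 14, 358 sold [FIFO — oldest first]: 95 @ $25 + 80 @ $25 + 77 @ $28 + 106 @ $26 = $9,287
Ending inventory: 105 @ $26 + 114 @ $31 = $6,264
Check: goods available $15,551 = COGS $9,287 + ending $6,264

105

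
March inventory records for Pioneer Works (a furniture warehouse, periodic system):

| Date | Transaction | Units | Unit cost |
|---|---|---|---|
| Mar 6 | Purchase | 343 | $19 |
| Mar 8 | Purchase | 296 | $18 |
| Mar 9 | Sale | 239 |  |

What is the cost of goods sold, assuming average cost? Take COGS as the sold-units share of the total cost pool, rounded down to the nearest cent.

COGS = $4,430.28

Mar 9, sell 239: 239/639 × $11,845.00 → $4,430.28
Ending inventory (cost pool remaining) = $7,414.72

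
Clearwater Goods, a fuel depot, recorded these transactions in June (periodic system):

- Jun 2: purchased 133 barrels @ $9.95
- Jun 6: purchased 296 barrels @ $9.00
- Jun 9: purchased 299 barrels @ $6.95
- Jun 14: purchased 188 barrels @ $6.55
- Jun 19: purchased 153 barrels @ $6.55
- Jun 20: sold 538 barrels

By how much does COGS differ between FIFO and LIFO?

FIFO COGS: 133 @ $9.95 + 296 @ $9.00 + 109 @ $6.95 = $4,744.90
LIFO COGS: 153 @ $6.55 + 188 @ $6.55 + 197 @ $6.95 = $3,602.70
Difference = |$4,744.90 − $3,602.70| = $1,142.20

$1,142.20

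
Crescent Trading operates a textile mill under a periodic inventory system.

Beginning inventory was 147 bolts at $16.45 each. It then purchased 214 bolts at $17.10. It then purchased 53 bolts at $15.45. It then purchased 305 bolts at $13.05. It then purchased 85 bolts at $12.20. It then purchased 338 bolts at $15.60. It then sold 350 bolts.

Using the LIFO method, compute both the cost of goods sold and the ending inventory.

Sale 1 (350) [LIFO — newest first]: 338 @ $15.60 + 12 @ $12.20 = $5,419.20
Ending inventory: 147 @ $16.45 + 214 @ $17.10 + 53 @ $15.45 + 305 @ $13.05 + 73 @ $12.20 = $11,767.25
Check: goods available $17,186.45 = COGS $5,419.20 + ending $11,767.25

COGS = $5,419.20; ending inventory = $11,767.25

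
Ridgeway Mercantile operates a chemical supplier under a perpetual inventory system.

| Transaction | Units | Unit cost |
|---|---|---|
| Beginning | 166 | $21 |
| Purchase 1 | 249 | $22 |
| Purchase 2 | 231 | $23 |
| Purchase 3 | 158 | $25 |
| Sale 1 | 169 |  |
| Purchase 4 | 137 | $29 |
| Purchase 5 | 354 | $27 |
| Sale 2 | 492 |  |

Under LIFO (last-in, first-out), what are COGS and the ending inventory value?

COGS = $17,757; ending inventory = $14,001

Sale 1 (169) [LIFO — newest first]: 158 @ $25 + 11 @ $23 = $4,203
Sale 2 (492) [LIFO — newest first]: 354 @ $27 + 137 @ $29 + 1 @ $23 = $13,554
Total COGS = $4,203 + $13,554 = $17,757
Ending inventory: 166 @ $21 + 249 @ $22 + 219 @ $23 = $14,001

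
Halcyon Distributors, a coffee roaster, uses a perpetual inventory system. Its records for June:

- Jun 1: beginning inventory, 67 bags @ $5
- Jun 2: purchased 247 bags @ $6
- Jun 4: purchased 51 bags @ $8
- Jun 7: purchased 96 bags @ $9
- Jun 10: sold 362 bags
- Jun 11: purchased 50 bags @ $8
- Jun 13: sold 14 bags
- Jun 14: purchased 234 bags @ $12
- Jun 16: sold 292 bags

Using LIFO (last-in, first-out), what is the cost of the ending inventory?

Jun 10, 362 sold [LIFO — newest first]: 96 @ $9 + 51 @ $8 + 215 @ $6 = $2,562
Jun 13, 14 sold [LIFO — newest first]: 14 @ $8 = $112
Jun 16, 292 sold [LIFO — newest first]: 234 @ $12 + 36 @ $8 + 22 @ $6 = $3,228
Total COGS = $2,562 + $112 + $3,228 = $5,902
Ending inventory: 67 @ $5 + 10 @ $6 = $395

Ending inventory = $395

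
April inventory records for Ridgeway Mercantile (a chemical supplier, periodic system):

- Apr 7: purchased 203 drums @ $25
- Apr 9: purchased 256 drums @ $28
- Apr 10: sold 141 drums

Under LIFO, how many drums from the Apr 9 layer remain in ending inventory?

115

Apr 10, 141 sold [LIFO — newest first]: 141 @ $28 = $3,948
Ending inventory: 203 @ $25 + 115 @ $28 = $8,295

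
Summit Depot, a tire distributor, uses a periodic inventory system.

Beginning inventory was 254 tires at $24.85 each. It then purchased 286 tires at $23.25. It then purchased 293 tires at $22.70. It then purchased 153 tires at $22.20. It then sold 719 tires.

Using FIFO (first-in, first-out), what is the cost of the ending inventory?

Ending inventory = $5,984.40

Sale 1 (719) [FIFO — oldest first]: 254 @ $24.85 + 286 @ $23.25 + 179 @ $22.70 = $17,024.70
Ending inventory: 114 @ $22.70 + 153 @ $22.20 = $5,984.40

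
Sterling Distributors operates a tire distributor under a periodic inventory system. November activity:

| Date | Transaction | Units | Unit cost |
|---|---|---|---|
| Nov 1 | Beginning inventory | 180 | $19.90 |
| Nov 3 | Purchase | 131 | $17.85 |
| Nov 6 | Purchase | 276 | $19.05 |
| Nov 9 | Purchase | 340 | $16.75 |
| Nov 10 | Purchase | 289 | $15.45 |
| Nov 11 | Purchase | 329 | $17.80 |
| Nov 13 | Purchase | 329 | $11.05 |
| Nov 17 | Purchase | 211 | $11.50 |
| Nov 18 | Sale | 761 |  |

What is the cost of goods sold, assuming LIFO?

COGS = $9,995.75

Nov 18, 761 sold [LIFO — newest first]: 211 @ $11.50 + 329 @ $11.05 + 221 @ $17.80 = $9,995.75
Ending inventory: 180 @ $19.90 + 131 @ $17.85 + 276 @ $19.05 + 340 @ $16.75 + 289 @ $15.45 + 108 @ $17.80 = $23,260.60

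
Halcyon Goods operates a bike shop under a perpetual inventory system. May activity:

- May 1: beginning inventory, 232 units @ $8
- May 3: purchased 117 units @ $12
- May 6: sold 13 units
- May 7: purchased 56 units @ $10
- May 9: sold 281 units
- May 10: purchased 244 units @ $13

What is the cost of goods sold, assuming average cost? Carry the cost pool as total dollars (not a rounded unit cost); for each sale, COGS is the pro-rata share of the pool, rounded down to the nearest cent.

After May 1: 232 on hand, pool $1,856.00 (≈ $8.0000 each)
After May 3: 349 on hand, pool $3,260.00 (≈ $9.3410 each)
May 6, sell 13: 13/349 × $3,260.00 → $121.43
After May 7: 392 on hand, pool $3,698.57 (≈ $9.4351 each)
May 9, sell 281: 281/392 × $3,698.57 → $2,651.27
After May 10: 355 on hand, pool $4,219.30 (≈ $11.8854 each)
Total COGS = $121.43 + $2,651.27 = $2,772.70
Ending inventory (cost pool remaining) = $4,219.30

COGS = $2,772.70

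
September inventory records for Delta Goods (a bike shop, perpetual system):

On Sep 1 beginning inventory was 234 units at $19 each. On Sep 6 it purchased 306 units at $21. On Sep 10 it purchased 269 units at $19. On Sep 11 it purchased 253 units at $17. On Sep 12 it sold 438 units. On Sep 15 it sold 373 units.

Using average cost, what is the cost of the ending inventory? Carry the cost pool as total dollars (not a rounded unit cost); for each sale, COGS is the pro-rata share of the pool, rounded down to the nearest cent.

After Sep 1: 234 on hand, pool $4,446.00 (≈ $19.0000 each)
After Sep 6: 540 on hand, pool $10,872.00 (≈ $20.1333 each)
After Sep 10: 809 on hand, pool $15,983.00 (≈ $19.7565 each)
After Sep 11: 1062 on hand, pool $20,284.00 (≈ $19.0998 each)
Sep 12, sell 438: 438/1062 × $20,284.00 → $8,365.71
Sep 15, sell 373: 373/624 × $11,918.29 → $7,124.23
Total COGS = $8,365.71 + $7,124.23 = $15,489.94
Ending inventory (cost pool remaining) = $4,794.06

Ending inventory = $4,794.06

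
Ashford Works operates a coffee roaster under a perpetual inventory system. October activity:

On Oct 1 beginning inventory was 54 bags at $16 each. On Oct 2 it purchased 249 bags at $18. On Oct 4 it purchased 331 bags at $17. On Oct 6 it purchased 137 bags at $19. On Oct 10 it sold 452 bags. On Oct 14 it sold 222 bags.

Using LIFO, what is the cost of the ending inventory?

Ending inventory = $1,638

Oct 10, 452 sold [LIFO — newest first]: 137 @ $19 + 315 @ $17 = $7,958
Oct 14, 222 sold [LIFO — newest first]: 16 @ $17 + 206 @ $18 = $3,980
Total COGS = $7,958 + $3,980 = $11,938
Ending inventory: 54 @ $16 + 43 @ $18 = $1,638
Check: goods available $13,576 = COGS $11,938 + ending $1,638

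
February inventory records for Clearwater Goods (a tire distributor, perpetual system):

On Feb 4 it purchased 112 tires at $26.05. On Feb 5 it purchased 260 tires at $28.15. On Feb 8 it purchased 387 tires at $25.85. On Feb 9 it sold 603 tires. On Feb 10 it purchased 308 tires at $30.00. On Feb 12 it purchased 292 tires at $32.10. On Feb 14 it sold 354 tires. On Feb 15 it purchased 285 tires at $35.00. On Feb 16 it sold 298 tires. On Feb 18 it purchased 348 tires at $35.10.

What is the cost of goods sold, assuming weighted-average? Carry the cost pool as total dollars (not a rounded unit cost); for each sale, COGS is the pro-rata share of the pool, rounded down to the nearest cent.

COGS = $36,323.77

After Feb 4: 112 on hand, pool $2,917.60 (≈ $26.0500 each)
After Feb 5: 372 on hand, pool $10,236.60 (≈ $27.5177 each)
After Feb 8: 759 on hand, pool $20,240.55 (≈ $26.6674 each)
Feb 9, sell 603: 603/759 × $20,240.55 → $16,080.43
After Feb 10: 464 on hand, pool $13,400.12 (≈ $28.8796 each)
After Feb 12: 756 on hand, pool $22,773.32 (≈ $30.1234 each)
Feb 14, sell 354: 354/756 × $22,773.32 → $10,663.69
After Feb 15: 687 on hand, pool $22,084.63 (≈ $32.1465 each)
Feb 16, sell 298: 298/687 × $22,084.63 → $9,579.65
After Feb 18: 737 on hand, pool $24,719.78 (≈ $33.5411 each)
Total COGS = $16,080.43 + $10,663.69 + $9,579.65 = $36,323.77
Ending inventory (cost pool remaining) = $24,719.78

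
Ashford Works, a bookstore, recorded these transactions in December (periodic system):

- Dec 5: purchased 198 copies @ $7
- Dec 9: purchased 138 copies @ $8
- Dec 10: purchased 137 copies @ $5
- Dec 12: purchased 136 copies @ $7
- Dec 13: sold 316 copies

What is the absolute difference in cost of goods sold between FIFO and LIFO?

$349

FIFO COGS: 198 @ $7 + 118 @ $8 = $2,330
LIFO COGS: 136 @ $7 + 137 @ $5 + 43 @ $8 = $1,981
Difference = |$2,330 − $1,981| = $349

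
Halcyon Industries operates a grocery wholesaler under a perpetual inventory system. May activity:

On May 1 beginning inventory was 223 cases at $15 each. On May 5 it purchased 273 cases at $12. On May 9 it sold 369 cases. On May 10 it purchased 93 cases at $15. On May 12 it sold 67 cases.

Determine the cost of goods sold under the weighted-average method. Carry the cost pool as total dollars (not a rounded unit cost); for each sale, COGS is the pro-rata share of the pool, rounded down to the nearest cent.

COGS = $5,866.83

After May 1: 223 on hand, pool $3,345.00 (≈ $15.0000 each)
After May 5: 496 on hand, pool $6,621.00 (≈ $13.3488 each)
May 9, sell 369: 369/496 × $6,621.00 → $4,925.70
After May 10: 220 on hand, pool $3,090.30 (≈ $14.0468 each)
May 12, sell 67: 67/220 × $3,090.30 → $941.13
Total COGS = $4,925.70 + $941.13 = $5,866.83
Ending inventory (cost pool remaining) = $2,149.17
Check: goods available $8,016.00 = COGS $5,866.83 + ending $2,149.17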